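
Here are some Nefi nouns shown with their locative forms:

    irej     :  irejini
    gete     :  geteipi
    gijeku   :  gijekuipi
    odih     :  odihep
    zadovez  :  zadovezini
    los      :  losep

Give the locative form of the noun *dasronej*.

The suffix is conditioned by the final sound: -ep when the stem ends in a voiceless consonant (*odih*, *los*); -ini when the stem ends in a voiced consonant (*irej*, *zadovez*); -ipi when the stem ends in a vowel (*gete*, *gijeku*).
*dasronej* — final sound /j/ (a voiced consonant) → -ini → *dasronejini*.

dasronejini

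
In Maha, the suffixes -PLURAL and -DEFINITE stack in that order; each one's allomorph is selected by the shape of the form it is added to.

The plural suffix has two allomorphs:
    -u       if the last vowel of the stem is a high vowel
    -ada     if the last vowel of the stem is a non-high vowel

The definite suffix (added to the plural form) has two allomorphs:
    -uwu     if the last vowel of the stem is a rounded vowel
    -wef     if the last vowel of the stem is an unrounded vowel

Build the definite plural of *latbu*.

*latbu* — last vowel /u/ (a high vowel) → -u → *latbuu*.
The plural form *latbuu* — last vowel /u/ (a rounded vowel) → -uwu → *latbuuuwu*.

latbuuuwu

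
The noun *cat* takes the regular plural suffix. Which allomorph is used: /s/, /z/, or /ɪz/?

/s/

The stem *cat* ends in a voiceless non-sibilant consonant.
The plural suffix surfaces as /ɪz/ after sibilants, /s/ after other voiceless consonants, and /z/ after other voiced sounds.
So the plural -s on *cat* is pronounced /s/.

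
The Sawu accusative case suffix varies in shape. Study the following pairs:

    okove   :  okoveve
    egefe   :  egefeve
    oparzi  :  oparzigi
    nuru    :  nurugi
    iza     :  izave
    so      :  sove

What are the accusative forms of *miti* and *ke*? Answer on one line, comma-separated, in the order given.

The pattern is height harmony: -gi when the last vowel of the stem is a high vowel (*oparzi*, *nuru*); -ve when the last vowel of the stem is a non-high vowel (*okove*, *egefe*, *iza*, *so*).
Since the last vowel of *miti* is /i/ (a high vowel), it takes -gi, giving *mitigi*.
*ke*: last vowel = /e/, a non-high vowel → -ve → *keve*.

mitigi, keve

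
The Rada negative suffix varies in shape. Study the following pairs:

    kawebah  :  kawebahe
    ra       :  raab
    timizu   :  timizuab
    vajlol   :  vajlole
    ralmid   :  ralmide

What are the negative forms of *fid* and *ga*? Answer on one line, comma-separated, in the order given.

Looking at the final sound of each stem: -e when the stem ends in a consonant (*kawebah*, *vajlol*, *ralmid*); -ab when the stem ends in a vowel (*ra*, *timizu*).
The final sound of *fid* is /d/, which is a consonant, so the suffix is -e, giving *fide*.
*ga* — final sound /a/ (a vowel) → -ab → *gaab*.

fide, gaab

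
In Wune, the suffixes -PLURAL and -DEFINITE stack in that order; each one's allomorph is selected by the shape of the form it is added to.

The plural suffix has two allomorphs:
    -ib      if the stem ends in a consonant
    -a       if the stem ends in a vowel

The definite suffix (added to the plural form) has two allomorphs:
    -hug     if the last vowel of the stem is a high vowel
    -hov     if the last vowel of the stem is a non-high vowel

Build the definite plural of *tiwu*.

tiwuahov

Since the final sound of *tiwu* is /u/ (a vowel), it takes -a, giving *tiwua*.
The last vowel of the plural form *tiwua* is /a/, which is a non-high vowel, so the definite suffix is -hov, giving *tiwuahov*.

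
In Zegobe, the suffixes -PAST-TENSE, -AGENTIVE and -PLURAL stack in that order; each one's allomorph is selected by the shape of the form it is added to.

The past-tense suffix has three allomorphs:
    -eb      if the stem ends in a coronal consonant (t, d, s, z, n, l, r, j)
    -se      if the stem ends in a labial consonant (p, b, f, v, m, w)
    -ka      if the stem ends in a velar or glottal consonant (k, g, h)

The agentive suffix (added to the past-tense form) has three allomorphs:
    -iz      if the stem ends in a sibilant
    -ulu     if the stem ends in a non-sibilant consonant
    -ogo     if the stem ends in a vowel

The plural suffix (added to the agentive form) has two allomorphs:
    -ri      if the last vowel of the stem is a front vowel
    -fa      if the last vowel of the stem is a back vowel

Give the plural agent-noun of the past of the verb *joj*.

jojebulufa

The final consonant of *joj* is /j/, which is coronal, so the past-tense suffix is -eb, giving *jojeb*.
The final sound of the past-tense form *jojeb* is /b/, which is a non-sibilant consonant, so the agentive suffix is -ulu, giving *jojebulu*.
The agentive form *jojebulu*: last vowel = /u/, a back vowel → -fa → *jojebulufa*.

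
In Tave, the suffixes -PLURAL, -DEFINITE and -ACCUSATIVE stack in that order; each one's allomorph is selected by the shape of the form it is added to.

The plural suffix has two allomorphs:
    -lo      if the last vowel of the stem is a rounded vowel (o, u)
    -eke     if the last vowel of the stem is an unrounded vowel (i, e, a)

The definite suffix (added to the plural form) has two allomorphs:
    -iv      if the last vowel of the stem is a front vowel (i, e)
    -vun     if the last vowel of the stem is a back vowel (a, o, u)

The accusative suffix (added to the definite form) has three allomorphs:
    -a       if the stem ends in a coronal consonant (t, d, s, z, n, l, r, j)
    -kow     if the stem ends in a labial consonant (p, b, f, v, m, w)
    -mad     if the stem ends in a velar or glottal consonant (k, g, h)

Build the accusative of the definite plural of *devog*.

devoglovuna

*devog*: last vowel = /o/, a rounded vowel → -lo → *devoglo*.
The plural form *devoglo* — last vowel /o/ (a back vowel) → -vun → *devoglovun*.
The definite form *devoglovun*: final consonant = /n/, coronal → -a → *devoglovuna*.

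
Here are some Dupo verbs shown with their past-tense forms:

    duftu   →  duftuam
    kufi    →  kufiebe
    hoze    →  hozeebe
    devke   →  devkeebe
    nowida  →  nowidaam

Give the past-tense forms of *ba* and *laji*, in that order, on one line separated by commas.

baam, lajiebe

The suffix is conditioned by the last vowel: -ebe when the last vowel of the stem is a front vowel (*kufi*, *hoze*, *devke*); -am when the last vowel of the stem is a back vowel (*duftu*, *nowida*).
*ba* — last vowel /a/ (a back vowel) → -am → *baam*.
*laji*: last vowel = /i/, a front vowel → -ebe → *lajiebe*.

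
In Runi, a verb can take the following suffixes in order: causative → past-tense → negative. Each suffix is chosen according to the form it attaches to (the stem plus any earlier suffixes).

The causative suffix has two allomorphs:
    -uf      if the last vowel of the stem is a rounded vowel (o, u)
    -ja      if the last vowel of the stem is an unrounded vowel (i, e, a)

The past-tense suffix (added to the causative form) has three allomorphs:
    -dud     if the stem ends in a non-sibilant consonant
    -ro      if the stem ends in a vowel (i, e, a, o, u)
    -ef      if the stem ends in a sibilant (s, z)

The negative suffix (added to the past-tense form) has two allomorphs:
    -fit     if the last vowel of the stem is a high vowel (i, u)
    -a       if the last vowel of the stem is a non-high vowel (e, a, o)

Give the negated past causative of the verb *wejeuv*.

wejeuvufdudfit

The last vowel of *wejeuv* is /u/, which is a rounded vowel, so the causative suffix is -uf, giving *wejeuvuf*.
The final sound of the causative form *wejeuvuf* is /f/, which is a non-sibilant consonant, so the past-tense suffix is -dud, giving *wejeuvufdud*.
The last vowel of the past-tense form *wejeuvufdud* is /u/, which is a high vowel, so the negative suffix is -fit, giving *wejeuvufdudfit*.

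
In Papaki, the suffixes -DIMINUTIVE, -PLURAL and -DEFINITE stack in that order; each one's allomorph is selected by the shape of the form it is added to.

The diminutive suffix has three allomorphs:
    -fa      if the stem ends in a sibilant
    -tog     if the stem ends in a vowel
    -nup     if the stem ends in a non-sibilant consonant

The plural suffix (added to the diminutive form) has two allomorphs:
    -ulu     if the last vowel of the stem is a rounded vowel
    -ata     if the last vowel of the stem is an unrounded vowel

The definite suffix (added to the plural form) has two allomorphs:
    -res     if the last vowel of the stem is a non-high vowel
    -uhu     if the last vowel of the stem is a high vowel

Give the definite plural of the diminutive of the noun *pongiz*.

pongizfaatares

Since the final sound of *pongiz* is /z/ (a sibilant), it takes -fa, giving *pongizfa*.
Since the last vowel of the diminutive form *pongizfa* is /a/ (an unrounded vowel), it takes -ata, giving *pongizfaata*.
The plural form *pongizfaata*: last vowel = /a/, a non-high vowel → -res → *pongizfaatares*.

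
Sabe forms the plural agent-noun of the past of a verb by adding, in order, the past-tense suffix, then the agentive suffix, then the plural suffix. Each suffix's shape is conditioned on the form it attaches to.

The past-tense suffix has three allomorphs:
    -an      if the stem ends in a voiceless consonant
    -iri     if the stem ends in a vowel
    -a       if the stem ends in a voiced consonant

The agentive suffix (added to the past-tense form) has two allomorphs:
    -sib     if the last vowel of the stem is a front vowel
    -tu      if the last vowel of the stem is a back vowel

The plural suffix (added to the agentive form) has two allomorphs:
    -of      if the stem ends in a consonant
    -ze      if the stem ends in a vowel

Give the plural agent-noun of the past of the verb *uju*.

*uju*: final sound = /u/, a vowel → -iri → *ujuiri*.
The past-tense form *ujuiri*: last vowel = /i/, a front vowel → -sib → *ujuirisib*.
The agentive form *ujuirisib* — final sound /b/ (a consonant) → -of → *ujuirisibof*.

ujuirisibof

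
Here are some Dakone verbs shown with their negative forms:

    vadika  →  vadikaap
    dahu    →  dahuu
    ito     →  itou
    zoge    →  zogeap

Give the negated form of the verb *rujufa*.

rujufaap

The pattern is rounding harmony: -u when the last vowel of the stem is a rounded vowel (*dahu*, *ito*); -ap when the last vowel of the stem is an unrounded vowel (*vadika*, *zoge*).
Since the last vowel of *rujufa* is /a/ (an unrounded vowel), it takes -ap, giving *rujufaap*.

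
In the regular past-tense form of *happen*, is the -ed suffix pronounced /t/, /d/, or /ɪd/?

The stem *happen* ends in a voiced sound other than /d/.
The -ed suffix is realized as /ɪd/ after /t, d/; as /t/ after other voiceless consonants; and as /d/ after other voiced sounds.
So -ed on *happen* is pronounced /d/.

/d/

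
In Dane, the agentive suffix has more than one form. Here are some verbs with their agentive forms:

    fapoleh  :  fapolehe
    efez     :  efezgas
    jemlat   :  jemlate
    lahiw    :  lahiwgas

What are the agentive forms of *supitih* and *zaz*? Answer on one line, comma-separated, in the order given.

supitihe, zazgas

The alternation tracks the final consonant of the stem — -e when the stem ends in a voiceless consonant (*fapoleh*, *jemlat*); -gas when the stem ends in a voiced consonant (*efez*, *lahiw*).
*supitih* — final consonant /h/ (voiceless) → -e → *supitihe*.
The final consonant of *zaz* is /z/, which is voiced, so the suffix is -gas, giving *zazgas*.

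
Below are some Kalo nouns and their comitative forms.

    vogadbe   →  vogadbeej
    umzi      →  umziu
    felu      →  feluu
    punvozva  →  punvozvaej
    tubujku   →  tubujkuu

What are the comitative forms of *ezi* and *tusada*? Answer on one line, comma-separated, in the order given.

The pattern is height harmony: -u when the last vowel of the stem is a high vowel (*umzi*, *felu*, *tubujku*); -ej when the last vowel of the stem is a non-high vowel (*vogadbe*, *punvozva*).
*ezi* — last vowel /i/ (a high vowel) → -u → *eziu*.
Since the last vowel of *tusada* is /a/ (a non-high vowel), it takes -ej, giving *tusadaej*.

eziu, tusadaej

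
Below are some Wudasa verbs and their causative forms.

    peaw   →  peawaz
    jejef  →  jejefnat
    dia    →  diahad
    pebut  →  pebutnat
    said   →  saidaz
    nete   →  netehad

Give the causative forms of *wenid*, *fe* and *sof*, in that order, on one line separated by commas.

wenidaz, fehad, sofnat

The alternation tracks the final sound of the stem — -nat when the stem ends in a voiceless consonant (*jejef*, *pebut*); -az when the stem ends in a voiced consonant (*peaw*, *said*); -had when the stem ends in a vowel (*dia*, *nete*).
Since the final sound of *wenid* is /d/ (a voiced consonant), it takes -az, giving *wenidaz*.
*fe* — final sound /e/ (a vowel) → -had → *fehad*.
The final sound of *sof* is /f/, which is a voiceless consonant, so the suffix is -nat, giving *sofnat*.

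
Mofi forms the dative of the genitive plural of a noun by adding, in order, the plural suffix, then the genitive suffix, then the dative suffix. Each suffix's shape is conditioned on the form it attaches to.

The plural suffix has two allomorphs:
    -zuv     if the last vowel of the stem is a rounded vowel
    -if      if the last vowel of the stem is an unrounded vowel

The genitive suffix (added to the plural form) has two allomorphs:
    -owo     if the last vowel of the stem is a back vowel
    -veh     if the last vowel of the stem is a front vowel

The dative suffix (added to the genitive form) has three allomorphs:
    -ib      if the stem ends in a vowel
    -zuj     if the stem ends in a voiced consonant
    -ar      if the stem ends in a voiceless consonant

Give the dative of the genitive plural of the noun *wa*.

waifvehar

*wa*: last vowel = /a/, an unrounded vowel → -if → *waif*.
The plural form *waif*: last vowel = /i/, a front vowel → -veh → *waifveh*.
The genitive form *waifveh*: final sound = /h/, a voiceless consonant → -ar → *waifvehar*.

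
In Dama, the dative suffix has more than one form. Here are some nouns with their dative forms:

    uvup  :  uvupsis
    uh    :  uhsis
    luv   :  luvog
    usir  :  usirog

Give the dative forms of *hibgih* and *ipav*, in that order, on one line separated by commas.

The pattern is voicing of the final consonant: -sis when the stem ends in a voiceless consonant (*uvup*, *uh*); -og when the stem ends in a voiced consonant (*luv*, *usir*).
Since the final consonant of *hibgih* is /h/ (voiceless), it takes -sis, giving *hibgihsis*.
*ipav*: final consonant = /v/, voiced → -og → *ipavog*.

hibgihsis, ipavog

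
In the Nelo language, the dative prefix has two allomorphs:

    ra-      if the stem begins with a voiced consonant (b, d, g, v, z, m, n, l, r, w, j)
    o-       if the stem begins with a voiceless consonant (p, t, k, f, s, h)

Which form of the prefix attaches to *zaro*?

ra-

*zaro* — first consonant /z/ (voiced) → ra-.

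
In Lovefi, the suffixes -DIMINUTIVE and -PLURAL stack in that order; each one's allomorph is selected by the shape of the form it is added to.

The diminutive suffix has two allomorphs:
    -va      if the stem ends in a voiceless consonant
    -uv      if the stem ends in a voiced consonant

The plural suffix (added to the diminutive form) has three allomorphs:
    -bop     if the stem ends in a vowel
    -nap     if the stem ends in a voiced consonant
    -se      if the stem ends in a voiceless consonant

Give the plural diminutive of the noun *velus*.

The final consonant of *velus* is /s/, which is voiceless, so the diminutive suffix is -va, giving *velusva*.
The diminutive form *velusva*: final sound = /a/, a vowel → -bop → *velusvabop*.

velusvabop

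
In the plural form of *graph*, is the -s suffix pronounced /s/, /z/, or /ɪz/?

/s/

The stem *graph* ends in a voiceless non-sibilant consonant.
The plural suffix surfaces as /ɪz/ after sibilants, /s/ after other voiceless consonants, and /z/ after other voiced sounds.
So the plural -s on *graph* is pronounced /s/.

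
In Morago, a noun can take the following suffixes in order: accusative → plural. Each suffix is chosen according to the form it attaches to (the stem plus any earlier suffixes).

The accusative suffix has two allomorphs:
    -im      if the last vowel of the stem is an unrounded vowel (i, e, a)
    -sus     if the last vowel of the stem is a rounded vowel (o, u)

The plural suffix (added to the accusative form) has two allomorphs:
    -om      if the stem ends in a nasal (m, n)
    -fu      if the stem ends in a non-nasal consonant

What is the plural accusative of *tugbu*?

tugbususfu

Since the last vowel of *tugbu* is /u/ (a rounded vowel), it takes -sus, giving *tugbusus*.
The final consonant of the accusative form *tugbusus* is /s/, which is non-nasal, so the plural suffix is -fu, giving *tugbususfu*.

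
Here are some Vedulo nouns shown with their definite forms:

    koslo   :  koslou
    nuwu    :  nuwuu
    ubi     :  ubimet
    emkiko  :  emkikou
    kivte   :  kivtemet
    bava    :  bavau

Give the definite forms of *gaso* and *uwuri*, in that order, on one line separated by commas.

The alternation tracks the last vowel of the stem — -met when the last vowel of the stem is a front vowel (*ubi*, *kivte*); -u when the last vowel of the stem is a back vowel (*koslo*, *nuwu*, *emkiko*, *bava*).
*gaso* — last vowel /o/ (a back vowel) → -u → *gasou*.
The last vowel of *uwuri* is /i/, which is a front vowel, so the suffix is -met, giving *uwurimet*.

gasou, uwurimet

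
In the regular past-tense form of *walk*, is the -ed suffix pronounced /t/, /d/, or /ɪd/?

/t/

The stem *walk* ends in a voiceless consonant other than /t/.
The -ed suffix is realized as /ɪd/ after /t, d/; as /t/ after other voiceless consonants; and as /d/ after other voiced sounds.
So -ed on *walk* is pronounced /t/.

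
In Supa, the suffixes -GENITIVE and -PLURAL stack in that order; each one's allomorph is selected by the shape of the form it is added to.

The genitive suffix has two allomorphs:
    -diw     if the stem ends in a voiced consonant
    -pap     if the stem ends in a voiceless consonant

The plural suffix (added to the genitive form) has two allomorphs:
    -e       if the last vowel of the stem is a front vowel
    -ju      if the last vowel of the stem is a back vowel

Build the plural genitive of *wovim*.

Since the final consonant of *wovim* is /m/ (voiced), it takes -diw, giving *wovimdiw*.
The last vowel of the genitive form *wovimdiw* is /i/, which is a front vowel, so the plural suffix is -e, giving *wovimdiwe*.

wovimdiwe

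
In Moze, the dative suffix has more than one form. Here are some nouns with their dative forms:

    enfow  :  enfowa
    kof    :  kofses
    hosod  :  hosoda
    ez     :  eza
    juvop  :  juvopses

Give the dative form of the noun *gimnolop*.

The alternation tracks the final consonant of the stem — -ses when the stem ends in a voiceless consonant (*kof*, *juvop*); -a when the stem ends in a voiced consonant (*enfow*, *hosod*, *ez*).
The final consonant of *gimnolop* is /p/, which is voiceless, so the suffix is -ses, giving *gimnolopses*.

gimnolopses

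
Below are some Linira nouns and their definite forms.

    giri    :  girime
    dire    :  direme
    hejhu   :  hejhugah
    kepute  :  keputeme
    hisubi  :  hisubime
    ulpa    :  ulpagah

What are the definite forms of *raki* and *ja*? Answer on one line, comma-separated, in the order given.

The pattern is front/back vowel harmony: -me when the last vowel of the stem is a front vowel (*giri*, *dire*, *kepute*, *hisubi*); -gah when the last vowel of the stem is a back vowel (*hejhu*, *ulpa*).
*raki*: last vowel = /i/, a front vowel → -me → *rakime*.
*ja*: last vowel = /a/, a back vowel → -gah → *jagah*.

rakime, jagah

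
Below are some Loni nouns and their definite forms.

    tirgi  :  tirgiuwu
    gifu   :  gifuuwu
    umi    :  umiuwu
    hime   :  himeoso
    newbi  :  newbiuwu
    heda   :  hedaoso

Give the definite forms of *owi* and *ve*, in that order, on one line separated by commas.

The pattern is height harmony: -uwu when the last vowel of the stem is a high vowel (*tirgi*, *gifu*, *umi*, *newbi*); -oso when the last vowel of the stem is a non-high vowel (*hime*, *heda*).
*owi*: last vowel = /i/, a high vowel → -uwu → *owiuwu*.
The last vowel of *ve* is /e/, which is a non-high vowel, so the suffix is -oso, giving *veoso*.

owiuwu, veoso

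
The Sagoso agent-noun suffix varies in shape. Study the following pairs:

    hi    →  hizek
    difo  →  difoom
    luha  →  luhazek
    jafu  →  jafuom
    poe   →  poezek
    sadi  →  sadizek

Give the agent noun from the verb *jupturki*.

jupturkizek

Looking at the last vowel of each stem: -om when the last vowel of the stem is a rounded vowel (*difo*, *jafu*); -zek when the last vowel of the stem is an unrounded vowel (*hi*, *luha*, *poe*, *sadi*).
Since the last vowel of *jupturki* is /i/ (an unrounded vowel), it takes -zek, giving *jupturkizek*.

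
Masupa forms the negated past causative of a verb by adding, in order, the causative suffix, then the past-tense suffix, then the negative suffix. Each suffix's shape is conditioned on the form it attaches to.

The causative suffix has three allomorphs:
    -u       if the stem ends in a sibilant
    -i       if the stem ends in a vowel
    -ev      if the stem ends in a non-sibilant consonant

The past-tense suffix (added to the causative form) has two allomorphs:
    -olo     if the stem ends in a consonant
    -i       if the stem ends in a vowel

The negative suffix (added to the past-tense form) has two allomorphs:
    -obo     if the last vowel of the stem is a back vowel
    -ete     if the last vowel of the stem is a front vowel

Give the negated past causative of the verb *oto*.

otoiiete

The final sound of *oto* is /o/, which is a vowel, so the causative suffix is -i, giving *otoi*.
Since the final sound of the causative form *otoi* is /i/ (a vowel), it takes -i, giving *otoii*.
The past-tense form *otoii* — last vowel /i/ (a front vowel) → -ete → *otoiiete*.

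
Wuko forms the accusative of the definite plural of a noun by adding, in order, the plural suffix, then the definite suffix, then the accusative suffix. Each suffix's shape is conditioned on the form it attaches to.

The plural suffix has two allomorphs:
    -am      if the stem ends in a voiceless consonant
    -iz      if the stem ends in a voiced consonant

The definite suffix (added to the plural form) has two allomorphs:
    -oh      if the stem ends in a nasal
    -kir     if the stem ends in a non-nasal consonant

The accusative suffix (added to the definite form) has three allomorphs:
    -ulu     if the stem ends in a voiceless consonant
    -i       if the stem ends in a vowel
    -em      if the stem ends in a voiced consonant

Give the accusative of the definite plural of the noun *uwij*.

Since the final consonant of *uwij* is /j/ (voiced), it takes -iz, giving *uwijiz*.
Since the final consonant of the plural form *uwijiz* is /z/ (non-nasal), it takes -kir, giving *uwijizkir*.
Since the final sound of the definite form *uwijizkir* is /r/ (a voiced consonant), it takes -em, giving *uwijizkirem*.

uwijizkirem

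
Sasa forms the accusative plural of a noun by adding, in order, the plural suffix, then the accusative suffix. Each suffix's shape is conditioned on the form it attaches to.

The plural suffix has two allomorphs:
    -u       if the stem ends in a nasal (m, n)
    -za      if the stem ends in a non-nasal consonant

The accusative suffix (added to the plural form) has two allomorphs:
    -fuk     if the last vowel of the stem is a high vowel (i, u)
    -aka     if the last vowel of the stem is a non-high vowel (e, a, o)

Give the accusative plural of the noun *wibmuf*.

wibmufzaaka

Since the final consonant of *wibmuf* is /f/ (non-nasal), it takes -za, giving *wibmufza*.
Since the last vowel of the plural form *wibmufza* is /a/ (a non-high vowel), it takes -aka, giving *wibmufzaaka*.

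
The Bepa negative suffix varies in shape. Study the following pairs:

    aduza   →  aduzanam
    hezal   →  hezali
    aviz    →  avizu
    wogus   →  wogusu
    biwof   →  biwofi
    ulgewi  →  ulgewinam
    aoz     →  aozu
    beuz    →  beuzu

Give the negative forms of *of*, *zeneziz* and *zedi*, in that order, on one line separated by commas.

ofi, zenezizu, zedinam

The pattern is sibilance of the final sound: -u when the stem ends in a sibilant (*aviz*, *wogus*, *aoz*, *beuz*); -i when the stem ends in a non-sibilant consonant (*hezal*, *biwof*); -nam when the stem ends in a vowel (*aduza*, *ulgewi*).
The final sound of *of* is /f/, which is a non-sibilant consonant, so the suffix is -i, giving *ofi*.
Since the final sound of *zeneziz* is /z/ (a sibilant), it takes -u, giving *zenezizu*.
*zedi*: final sound = /i/, a vowel → -nam → *zedinam*.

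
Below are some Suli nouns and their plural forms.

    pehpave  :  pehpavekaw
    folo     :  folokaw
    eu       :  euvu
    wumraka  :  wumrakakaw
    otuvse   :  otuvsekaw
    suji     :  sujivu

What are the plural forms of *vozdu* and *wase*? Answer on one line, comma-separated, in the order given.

Looking at the last vowel of each stem: -vu when the last vowel of the stem is a high vowel (*eu*, *suji*); -kaw when the last vowel of the stem is a non-high vowel (*pehpave*, *folo*, *wumraka*, *otuvse*).
Since the last vowel of *vozdu* is /u/ (a high vowel), it takes -vu, giving *vozduvu*.
The last vowel of *wase* is /e/, which is a non-high vowel, so the suffix is -kaw, giving *wasekaw*.

vozduvu, wasekaw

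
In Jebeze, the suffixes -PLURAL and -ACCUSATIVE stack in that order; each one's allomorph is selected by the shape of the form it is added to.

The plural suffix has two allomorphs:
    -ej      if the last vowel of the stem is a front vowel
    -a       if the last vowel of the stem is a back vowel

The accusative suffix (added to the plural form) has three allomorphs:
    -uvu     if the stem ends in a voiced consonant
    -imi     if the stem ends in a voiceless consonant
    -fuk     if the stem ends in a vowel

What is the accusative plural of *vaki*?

vakiejuvu

Since the last vowel of *vaki* is /i/ (a front vowel), it takes -ej, giving *vakiej*.
The final sound of the plural form *vakiej* is /j/, which is a voiced consonant, so the accusative suffix is -uvu, giving *vakiejuvu*.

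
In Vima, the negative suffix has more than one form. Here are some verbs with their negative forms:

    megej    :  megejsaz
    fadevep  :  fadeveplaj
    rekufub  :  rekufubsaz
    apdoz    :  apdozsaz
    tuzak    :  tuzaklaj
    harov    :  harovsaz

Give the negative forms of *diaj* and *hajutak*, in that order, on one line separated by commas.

diajsaz, hajutaklaj

Looking at the final consonant of each stem: -laj when the stem ends in a voiceless consonant (*fadevep*, *tuzak*); -saz when the stem ends in a voiced consonant (*megej*, *rekufub*, *apdoz*, *harov*).
*diaj* — final consonant /j/ (voiced) → -saz → *diajsaz*.
*hajutak* — final consonant /k/ (voiceless) → -laj → *hajutaklaj*.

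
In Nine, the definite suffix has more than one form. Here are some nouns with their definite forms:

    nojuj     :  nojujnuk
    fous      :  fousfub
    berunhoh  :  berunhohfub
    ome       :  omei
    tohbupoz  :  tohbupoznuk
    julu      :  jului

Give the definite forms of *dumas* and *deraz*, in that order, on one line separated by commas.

dumasfub, deraznuk

The pattern is voicing of the final sound: -fub when the stem ends in a voiceless consonant (*fous*, *berunhoh*); -nuk when the stem ends in a voiced consonant (*nojuj*, *tohbupoz*); -i when the stem ends in a vowel (*ome*, *julu*).
The final sound of *dumas* is /s/, which is a voiceless consonant, so the suffix is -fub, giving *dumasfub*.
*deraz*: final sound = /z/, a voiced consonant → -nuk → *deraznuk*.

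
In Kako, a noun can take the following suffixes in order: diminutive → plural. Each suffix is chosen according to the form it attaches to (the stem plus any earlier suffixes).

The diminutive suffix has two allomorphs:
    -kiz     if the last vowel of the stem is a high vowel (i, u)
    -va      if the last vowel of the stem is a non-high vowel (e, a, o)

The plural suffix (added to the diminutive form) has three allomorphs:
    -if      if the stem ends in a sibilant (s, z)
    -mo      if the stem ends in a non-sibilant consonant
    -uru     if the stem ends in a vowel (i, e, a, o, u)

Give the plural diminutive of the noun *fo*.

fovauru

*fo* — last vowel /o/ (a non-high vowel) → -va → *fova*.
The diminutive form *fova* — final sound /a/ (a vowel) → -uru → *fovauru*.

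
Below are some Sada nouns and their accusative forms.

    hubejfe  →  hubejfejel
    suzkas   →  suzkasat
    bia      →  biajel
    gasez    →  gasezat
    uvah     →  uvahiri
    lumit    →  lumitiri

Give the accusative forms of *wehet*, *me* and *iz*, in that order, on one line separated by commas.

The pattern is sibilance of the final sound: -at when the stem ends in a sibilant (*suzkas*, *gasez*); -iri when the stem ends in a non-sibilant consonant (*uvah*, *lumit*); -jel when the stem ends in a vowel (*hubejfe*, *bia*).
*wehet*: final sound = /t/, a non-sibilant consonant → -iri → *wehetiri*.
The final sound of *me* is /e/, which is a vowel, so the suffix is -jel, giving *mejel*.
*iz*: final sound = /z/, a sibilant → -at → *izat*.

wehetiri, mejel, izat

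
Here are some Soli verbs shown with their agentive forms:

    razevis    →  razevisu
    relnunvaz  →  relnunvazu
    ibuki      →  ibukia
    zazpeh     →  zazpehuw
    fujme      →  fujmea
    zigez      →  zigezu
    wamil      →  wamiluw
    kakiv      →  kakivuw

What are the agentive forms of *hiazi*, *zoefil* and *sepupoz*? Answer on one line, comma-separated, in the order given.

The alternation tracks the final sound of the stem — -u when the stem ends in a sibilant (*razevis*, *relnunvaz*, *zigez*); -uw when the stem ends in a non-sibilant consonant (*zazpeh*, *wamil*, *kakiv*); -a when the stem ends in a vowel (*ibuki*, *fujme*).
The final sound of *hiazi* is /i/, which is a vowel, so the suffix is -a, giving *hiazia*.
*zoefil* — final sound /l/ (a non-sibilant consonant) → -uw → *zoefiluw*.
*sepupoz*: final sound = /z/, a sibilant → -u → *sepupozu*.

hiazia, zoefiluw, sepupozu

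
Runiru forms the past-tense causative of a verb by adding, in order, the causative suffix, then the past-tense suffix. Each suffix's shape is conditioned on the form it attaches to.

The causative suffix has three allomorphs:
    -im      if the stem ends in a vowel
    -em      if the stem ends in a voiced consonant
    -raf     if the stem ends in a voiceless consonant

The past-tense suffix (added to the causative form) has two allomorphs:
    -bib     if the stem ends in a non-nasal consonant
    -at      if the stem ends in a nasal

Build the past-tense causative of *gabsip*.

*gabsip*: final sound = /p/, a voiceless consonant → -raf → *gabsipraf*.
The causative form *gabsipraf* — final consonant /f/ (non-nasal) → -bib → *gabsiprafbib*.

gabsiprafbib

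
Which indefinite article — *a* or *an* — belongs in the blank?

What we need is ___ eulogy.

a

The indefinite article is chosen by the initial *sound* of the following word, not its spelling.
*eulogy* begins with the sound /juː/ (eu pronounced /juː/) — a consonant sound.
So the article is *a*: What we need is a eulogy.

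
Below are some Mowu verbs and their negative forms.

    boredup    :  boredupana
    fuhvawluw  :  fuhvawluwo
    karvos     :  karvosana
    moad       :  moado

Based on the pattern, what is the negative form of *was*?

wasana

The suffix is conditioned by the final consonant: -ana when the stem ends in a voiceless consonant (*boredup*, *karvos*); -o when the stem ends in a voiced consonant (*fuhvawluw*, *moad*).
*was*: final consonant = /s/, voiceless → -ana → *wasana*.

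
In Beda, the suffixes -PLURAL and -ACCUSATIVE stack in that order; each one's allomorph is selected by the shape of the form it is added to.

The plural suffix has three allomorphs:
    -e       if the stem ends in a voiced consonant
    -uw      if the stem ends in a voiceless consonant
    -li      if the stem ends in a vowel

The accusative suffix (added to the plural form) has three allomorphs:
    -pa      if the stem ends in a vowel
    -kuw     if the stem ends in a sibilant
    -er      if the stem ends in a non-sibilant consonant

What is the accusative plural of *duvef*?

*duvef*: final sound = /f/, a voiceless consonant → -uw → *duvefuw*.
Since the final sound of the plural form *duvefuw* is /w/ (a non-sibilant consonant), it takes -er, giving *duvefuwer*.

duvefuwer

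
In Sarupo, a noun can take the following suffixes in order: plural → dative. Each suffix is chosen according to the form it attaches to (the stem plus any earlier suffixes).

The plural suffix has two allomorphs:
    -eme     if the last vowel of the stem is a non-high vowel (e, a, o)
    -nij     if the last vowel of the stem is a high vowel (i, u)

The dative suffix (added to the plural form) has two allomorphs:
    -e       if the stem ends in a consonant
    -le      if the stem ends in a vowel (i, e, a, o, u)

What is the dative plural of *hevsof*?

hevsofemele

The last vowel of *hevsof* is /o/, which is a non-high vowel, so the plural suffix is -eme, giving *hevsofeme*.
The final sound of the plural form *hevsofeme* is /e/, which is a vowel, so the dative suffix is -le, giving *hevsofemele*.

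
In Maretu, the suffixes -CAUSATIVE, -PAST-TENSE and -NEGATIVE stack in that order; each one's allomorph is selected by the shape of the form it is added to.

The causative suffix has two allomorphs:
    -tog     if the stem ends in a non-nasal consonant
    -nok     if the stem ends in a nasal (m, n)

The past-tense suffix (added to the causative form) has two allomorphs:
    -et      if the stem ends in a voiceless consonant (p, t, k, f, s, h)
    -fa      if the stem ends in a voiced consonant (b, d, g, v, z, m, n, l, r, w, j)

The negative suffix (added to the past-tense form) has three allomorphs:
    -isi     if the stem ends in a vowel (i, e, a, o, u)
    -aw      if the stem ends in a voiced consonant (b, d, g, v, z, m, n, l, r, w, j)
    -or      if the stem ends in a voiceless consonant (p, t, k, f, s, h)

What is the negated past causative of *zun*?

zunnoketor

Since the final consonant of *zun* is /n/ (a nasal), it takes -nok, giving *zunnok*.
The final consonant of the causative form *zunnok* is /k/, which is voiceless, so the past-tense suffix is -et, giving *zunnoket*.
The past-tense form *zunnoket*: final sound = /t/, a voiceless consonant → -or → *zunnoketor*.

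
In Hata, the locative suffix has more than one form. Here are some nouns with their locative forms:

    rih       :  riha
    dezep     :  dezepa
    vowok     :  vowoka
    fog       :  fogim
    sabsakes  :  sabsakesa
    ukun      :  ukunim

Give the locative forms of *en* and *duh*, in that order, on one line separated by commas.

enim, duha

The suffix is conditioned by the final consonant: -a when the stem ends in a voiceless consonant (*rih*, *dezep*, *vowok*, *sabsakes*); -im when the stem ends in a voiced consonant (*fog*, *ukun*).
*en* — final consonant /n/ (voiced) → -im → *enim*.
Since the final consonant of *duh* is /h/ (voiceless), it takes -a, giving *duha*.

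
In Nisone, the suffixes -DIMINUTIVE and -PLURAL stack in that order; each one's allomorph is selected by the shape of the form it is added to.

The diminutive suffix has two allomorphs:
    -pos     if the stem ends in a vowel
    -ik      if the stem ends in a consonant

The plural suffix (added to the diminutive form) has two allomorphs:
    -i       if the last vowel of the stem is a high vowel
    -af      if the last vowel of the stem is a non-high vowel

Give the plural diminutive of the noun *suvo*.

suvoposaf

*suvo*: final sound = /o/, a vowel → -pos → *suvopos*.
The diminutive form *suvopos* — last vowel /o/ (a non-high vowel) → -af → *suvoposaf*.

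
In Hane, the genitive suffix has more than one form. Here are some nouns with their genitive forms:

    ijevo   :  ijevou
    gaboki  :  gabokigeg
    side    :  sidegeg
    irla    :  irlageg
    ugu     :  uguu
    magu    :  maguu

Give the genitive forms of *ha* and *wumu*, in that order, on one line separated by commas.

hageg, wumuu

The pattern is rounding harmony: -u when the last vowel of the stem is a rounded vowel (*ijevo*, *ugu*, *magu*); -geg when the last vowel of the stem is an unrounded vowel (*gaboki*, *side*, *irla*).
The last vowel of *ha* is /a/, which is an unrounded vowel, so the suffix is -geg, giving *hageg*.
The last vowel of *wumu* is /u/, which is a rounded vowel, so the suffix is -u, giving *wumuu*.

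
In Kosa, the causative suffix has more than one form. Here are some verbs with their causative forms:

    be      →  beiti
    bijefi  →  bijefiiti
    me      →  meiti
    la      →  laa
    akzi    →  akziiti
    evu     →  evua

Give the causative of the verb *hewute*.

hewuteiti

Looking at the last vowel of each stem: -iti when the last vowel of the stem is a front vowel (*be*, *bijefi*, *me*, *akzi*); -a when the last vowel of the stem is a back vowel (*la*, *evu*).
*hewute* — last vowel /e/ (a front vowel) → -iti → *hewuteiti*.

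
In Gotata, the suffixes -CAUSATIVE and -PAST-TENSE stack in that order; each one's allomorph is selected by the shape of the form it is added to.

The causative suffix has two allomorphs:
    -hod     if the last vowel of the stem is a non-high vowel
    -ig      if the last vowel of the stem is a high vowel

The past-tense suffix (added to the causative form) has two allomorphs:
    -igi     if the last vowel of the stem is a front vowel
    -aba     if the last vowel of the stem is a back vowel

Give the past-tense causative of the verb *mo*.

Since the last vowel of *mo* is /o/ (a non-high vowel), it takes -hod, giving *mohod*.
The last vowel of the causative form *mohod* is /o/, which is a back vowel, so the past-tense suffix is -aba, giving *mohodaba*.

mohodaba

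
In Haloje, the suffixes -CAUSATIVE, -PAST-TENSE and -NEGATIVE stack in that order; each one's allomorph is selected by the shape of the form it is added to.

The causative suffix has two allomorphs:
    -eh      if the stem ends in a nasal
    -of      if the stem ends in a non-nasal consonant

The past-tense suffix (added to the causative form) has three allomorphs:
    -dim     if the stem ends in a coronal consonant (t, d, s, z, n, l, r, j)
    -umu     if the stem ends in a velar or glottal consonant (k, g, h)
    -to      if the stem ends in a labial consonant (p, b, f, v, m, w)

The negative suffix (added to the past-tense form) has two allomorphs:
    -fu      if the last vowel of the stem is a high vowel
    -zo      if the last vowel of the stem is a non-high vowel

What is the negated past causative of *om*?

omehumufu

Since the final consonant of *om* is /m/ (a nasal), it takes -eh, giving *omeh*.
Since the final consonant of the causative form *omeh* is /h/ (velar/glottal), it takes -umu, giving *omehumu*.
Since the last vowel of the past-tense form *omehumu* is /u/ (a high vowel), it takes -fu, giving *omehumufu*.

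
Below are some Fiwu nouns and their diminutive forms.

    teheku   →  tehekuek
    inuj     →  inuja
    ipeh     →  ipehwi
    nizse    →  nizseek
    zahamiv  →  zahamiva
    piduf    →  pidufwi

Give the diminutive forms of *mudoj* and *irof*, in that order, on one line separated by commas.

The suffix is conditioned by the final sound: -wi when the stem ends in a voiceless consonant (*ipeh*, *piduf*); -a when the stem ends in a voiced consonant (*inuj*, *zahamiv*); -ek when the stem ends in a vowel (*teheku*, *nizse*).
The final sound of *mudoj* is /j/, which is a voiced consonant, so the suffix is -a, giving *mudoja*.
Since the final sound of *irof* is /f/ (a voiceless consonant), it takes -wi, giving *irofwi*.

mudoja, irofwi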